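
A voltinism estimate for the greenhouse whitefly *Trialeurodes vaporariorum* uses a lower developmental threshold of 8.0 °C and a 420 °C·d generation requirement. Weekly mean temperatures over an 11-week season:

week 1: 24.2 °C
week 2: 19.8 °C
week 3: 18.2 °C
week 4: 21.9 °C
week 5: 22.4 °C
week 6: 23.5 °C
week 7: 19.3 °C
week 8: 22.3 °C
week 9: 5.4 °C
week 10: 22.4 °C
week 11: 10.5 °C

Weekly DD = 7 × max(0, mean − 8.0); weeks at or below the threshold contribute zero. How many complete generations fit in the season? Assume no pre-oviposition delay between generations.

Weekly DD (7 × max(0, T̄ − 8.0)): 113.4, 82.6, 71.4, 97.3, 100.8, 108.5, 79.1, 100.1, 0.0, 100.8, 17.5.
Season total = 871.5 DD.
Complete generations = ⌊871.5 / 420⌋ = 2.

2 generations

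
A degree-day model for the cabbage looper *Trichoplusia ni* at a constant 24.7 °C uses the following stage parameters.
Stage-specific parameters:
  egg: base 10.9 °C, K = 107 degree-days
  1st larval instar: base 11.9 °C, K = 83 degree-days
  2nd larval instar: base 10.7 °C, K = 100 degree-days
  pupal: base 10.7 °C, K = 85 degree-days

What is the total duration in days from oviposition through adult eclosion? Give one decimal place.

egg: 107 / (24.7 − 10.9) = 107 / 13.8 = 7.754 d.
1st larval instar: 83 / (24.7 − 11.9) = 83 / 12.8 = 6.484 d.
2nd larval instar: 100 / (24.7 − 10.7) = 100 / 14.0 = 7.143 d.
pupal: 85 / (24.7 − 10.7) = 85 / 14.0 = 6.071 d.
Sum = 27.452 ≈ 27.5 days.

27.5 days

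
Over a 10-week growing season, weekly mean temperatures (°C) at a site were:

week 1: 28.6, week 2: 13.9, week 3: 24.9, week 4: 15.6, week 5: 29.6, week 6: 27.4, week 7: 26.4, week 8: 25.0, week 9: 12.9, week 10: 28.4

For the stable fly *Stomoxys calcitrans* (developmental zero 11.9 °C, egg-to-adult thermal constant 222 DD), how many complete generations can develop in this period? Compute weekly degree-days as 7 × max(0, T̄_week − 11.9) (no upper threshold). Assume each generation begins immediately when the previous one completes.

3 generations

Weekly DD (7 × max(0, T̄ − 11.9)): 116.9, 14.0, 91.0, 25.9, 123.9, 108.5, 101.5, 91.7, 7.0, 115.5.
Season total = 795.9 DD.
Complete generations = ⌊795.9 / 222⌋ = 3.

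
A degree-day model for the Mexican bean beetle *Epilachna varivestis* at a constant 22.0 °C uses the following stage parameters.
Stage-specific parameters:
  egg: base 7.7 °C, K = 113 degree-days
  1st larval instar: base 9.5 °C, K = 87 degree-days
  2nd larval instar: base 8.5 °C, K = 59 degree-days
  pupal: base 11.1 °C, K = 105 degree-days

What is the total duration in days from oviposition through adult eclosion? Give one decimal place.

28.9 days

egg: 113 / (22.0 − 7.7) = 113 / 14.3 = 7.902 d.
1st larval instar: 87 / (22.0 − 9.5) = 87 / 12.5 = 6.960 d.
2nd larval instar: 59 / (22.0 − 8.5) = 59 / 13.5 = 4.370 d.
pupal: 105 / (22.0 − 11.1) = 105 / 10.9 = 9.633 d.
Sum = 28.865 ≈ 28.9 days.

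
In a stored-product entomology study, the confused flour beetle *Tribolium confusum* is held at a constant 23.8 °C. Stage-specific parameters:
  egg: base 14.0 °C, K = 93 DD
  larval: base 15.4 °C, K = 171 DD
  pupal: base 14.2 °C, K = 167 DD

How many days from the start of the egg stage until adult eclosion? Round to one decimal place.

egg: 93 / (23.8 − 14.0) = 93 / 9.8 = 9.490 d.
larval: 171 / (23.8 − 15.4) = 171 / 8.4 = 20.357 d.
pupal: 167 / (23.8 − 14.2) = 167 / 9.6 = 17.396 d.
Sum = 47.243 ≈ 47.2 days.

47.2 days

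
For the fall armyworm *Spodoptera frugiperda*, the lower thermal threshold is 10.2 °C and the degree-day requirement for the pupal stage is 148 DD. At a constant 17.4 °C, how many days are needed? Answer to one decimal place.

20.6 days

Daily accumulation = 17.4 − 10.2 = 7.2 DD/day.
Duration = 148 / 7.2 = 20.556 ≈ 20.6 days.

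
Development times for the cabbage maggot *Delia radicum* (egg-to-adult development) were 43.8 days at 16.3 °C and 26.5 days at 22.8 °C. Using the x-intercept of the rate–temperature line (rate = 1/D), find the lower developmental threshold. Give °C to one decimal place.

Linear rate model ⇒ the product D·(T − T_b) is constant across temperatures.
43.8·(16.3 − T_b) = 26.5·(22.8 − T_b)
T_b = (43.8·16.3 − 26.5·22.8) / (43.8 − 26.5) = 109.74 / 17.3 = 6.343 °C ≈ 6.3 °C.

6.3 °C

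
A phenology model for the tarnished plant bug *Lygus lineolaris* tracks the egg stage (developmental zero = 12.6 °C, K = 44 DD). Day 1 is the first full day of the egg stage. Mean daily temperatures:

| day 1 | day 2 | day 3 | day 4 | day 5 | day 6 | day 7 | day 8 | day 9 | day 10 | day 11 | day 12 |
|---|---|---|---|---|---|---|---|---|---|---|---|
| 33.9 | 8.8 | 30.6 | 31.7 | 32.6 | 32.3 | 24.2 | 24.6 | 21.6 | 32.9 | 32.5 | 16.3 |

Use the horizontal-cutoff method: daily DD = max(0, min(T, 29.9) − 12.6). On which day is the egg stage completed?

Daily DD above 12.6 °C (capped at 17.3): 17.3, 0.0, 17.3, 17.3, 17.3, 17.3, 11.6, 12.0, 9.0, 17.3, 17.3, 3.7.
Cumulative: 17.3, 17.3, 34.6, 51.9, 69.2, 86.5, 98.1, 110.1, 119.1, 136.4, 153.7, 157.4.
The total first reaches 44 DD on day 4.

day 4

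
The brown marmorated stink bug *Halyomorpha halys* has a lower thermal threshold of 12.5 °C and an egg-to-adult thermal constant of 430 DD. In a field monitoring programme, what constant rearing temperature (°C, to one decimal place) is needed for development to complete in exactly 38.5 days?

23.7 °C

Required daily accumulation = 430 / 38.5 = 11.169 DD/day.
T = T_base + 11.169 = 12.5 + 11.169 = 23.669 ≈ 23.7 °C.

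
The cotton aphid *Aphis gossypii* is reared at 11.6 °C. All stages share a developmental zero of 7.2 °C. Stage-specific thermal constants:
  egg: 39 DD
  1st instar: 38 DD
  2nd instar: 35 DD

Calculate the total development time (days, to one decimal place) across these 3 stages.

Daily accumulation at 11.6 °C = 11.6 − 7.2 = 4.4 DD/day.
Total K = 39 + 38 + 35 = 112 DD.
Total duration = 112 / 4.4 = 25.455 ≈ 25.5 days.

25.5 days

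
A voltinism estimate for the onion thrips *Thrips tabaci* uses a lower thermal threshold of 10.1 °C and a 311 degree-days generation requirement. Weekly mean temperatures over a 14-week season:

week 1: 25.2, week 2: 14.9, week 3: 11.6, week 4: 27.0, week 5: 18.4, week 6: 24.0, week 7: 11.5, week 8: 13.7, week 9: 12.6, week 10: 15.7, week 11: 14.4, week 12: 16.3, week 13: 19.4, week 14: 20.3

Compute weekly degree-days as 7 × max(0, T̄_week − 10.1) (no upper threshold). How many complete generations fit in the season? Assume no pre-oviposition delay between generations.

2 generations

Weekly DD (7 × max(0, T̄ − 10.1)): 105.7, 33.6, 10.5, 118.3, 58.1, 97.3, 9.8, 25.2, 17.5, 39.2, 30.1, 43.4, 65.1, 71.4.
Season total = 725.2 DD.
Complete generations = ⌊725.2 / 311⌋ = 2.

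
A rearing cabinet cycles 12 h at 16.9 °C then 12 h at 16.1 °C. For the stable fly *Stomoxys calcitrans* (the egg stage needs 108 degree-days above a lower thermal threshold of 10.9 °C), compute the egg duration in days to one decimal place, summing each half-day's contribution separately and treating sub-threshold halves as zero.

Day half: max(0, 16.9 − 10.9) × 0.5 = 6.0 × 0.5 = 3.00 DD.
Night half: max(0, 16.1 − 10.9) × 0.5 = 5.2 × 0.5 = 2.60 DD.
Per 24 h: 5.60 DD/day.
Duration = 108 / 5.60 = 19.286 ≈ 19.3 days.

19.3 days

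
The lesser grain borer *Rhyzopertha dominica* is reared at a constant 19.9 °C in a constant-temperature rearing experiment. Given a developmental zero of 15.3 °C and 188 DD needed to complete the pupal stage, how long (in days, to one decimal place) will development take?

Daily accumulation = 19.9 − 15.3 = 4.6 DD/day.
Duration = 188 / 4.6 = 40.870 ≈ 40.9 days.

40.9 days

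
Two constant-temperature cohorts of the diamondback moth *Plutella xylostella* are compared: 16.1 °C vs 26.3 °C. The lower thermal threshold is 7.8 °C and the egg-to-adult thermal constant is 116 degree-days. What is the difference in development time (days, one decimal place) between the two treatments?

7.7 days

At 16.1 °C: 116 / (16.1 − 7.8) = 116 / 8.3 = 13.976 d.
At 26.3 °C: 116 / (26.3 − 7.8) = 116 / 18.5 = 6.270 d.
Difference = |13.976 − 6.270| = 7.706 ≈ 7.7 days.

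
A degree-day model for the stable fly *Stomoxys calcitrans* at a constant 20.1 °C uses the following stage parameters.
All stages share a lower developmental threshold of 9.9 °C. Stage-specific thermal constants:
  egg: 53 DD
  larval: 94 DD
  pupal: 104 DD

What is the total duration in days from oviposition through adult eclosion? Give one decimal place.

Daily accumulation at 20.1 °C = 20.1 − 9.9 = 10.2 DD/day.
Total K = 53 + 94 + 104 = 251 DD.
Total duration = 251 / 10.2 = 24.608 ≈ 24.6 days.

24.6 days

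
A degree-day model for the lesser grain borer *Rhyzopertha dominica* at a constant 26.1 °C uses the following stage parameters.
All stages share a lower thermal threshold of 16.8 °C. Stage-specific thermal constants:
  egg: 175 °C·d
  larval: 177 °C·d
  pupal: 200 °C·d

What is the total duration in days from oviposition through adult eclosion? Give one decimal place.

Daily accumulation at 26.1 °C = 26.1 − 16.8 = 9.3 DD/day.
Total K = 175 + 177 + 200 = 552 DD.
Total duration = 552 / 9.3 = 59.355 ≈ 59.4 days.

59.4 days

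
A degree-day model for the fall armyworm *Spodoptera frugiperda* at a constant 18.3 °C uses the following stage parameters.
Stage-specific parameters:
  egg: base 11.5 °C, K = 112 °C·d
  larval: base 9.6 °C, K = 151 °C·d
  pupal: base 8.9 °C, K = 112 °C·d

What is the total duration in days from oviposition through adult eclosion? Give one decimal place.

45.7 days

egg: 112 / (18.3 − 11.5) = 112 / 6.8 = 16.471 d.
larval: 151 / (18.3 − 9.6) = 151 / 8.7 = 17.356 d.
pupal: 112 / (18.3 − 8.9) = 112 / 9.4 = 11.915 d.
Sum = 45.742 ≈ 45.7 days.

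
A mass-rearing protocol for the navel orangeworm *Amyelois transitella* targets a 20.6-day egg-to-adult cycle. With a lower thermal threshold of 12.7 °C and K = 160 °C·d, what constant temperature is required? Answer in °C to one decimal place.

20.5 °C

Required daily accumulation = 160 / 20.6 = 7.767 DD/day.
T = T_base + 7.767 = 12.7 + 7.767 = 20.467 ≈ 20.5 °C.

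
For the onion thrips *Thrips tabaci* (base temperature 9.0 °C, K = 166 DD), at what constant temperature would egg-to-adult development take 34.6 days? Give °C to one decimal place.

Required daily accumulation = 166 / 34.6 = 4.798 DD/day.
T = T_base + 4.798 = 9.0 + 4.798 = 13.798 ≈ 13.8 °C.

13.8 °C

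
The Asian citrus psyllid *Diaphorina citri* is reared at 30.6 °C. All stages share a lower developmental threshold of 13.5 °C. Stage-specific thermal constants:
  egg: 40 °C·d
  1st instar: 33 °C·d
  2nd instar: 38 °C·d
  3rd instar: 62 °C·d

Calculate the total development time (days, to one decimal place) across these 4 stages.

10.1 days

Daily accumulation at 30.6 °C = 30.6 − 13.5 = 17.1 DD/day.
Total K = 40 + 33 + 38 + 62 = 173 DD.
Total duration = 173 / 17.1 = 10.117 ≈ 10.1 days.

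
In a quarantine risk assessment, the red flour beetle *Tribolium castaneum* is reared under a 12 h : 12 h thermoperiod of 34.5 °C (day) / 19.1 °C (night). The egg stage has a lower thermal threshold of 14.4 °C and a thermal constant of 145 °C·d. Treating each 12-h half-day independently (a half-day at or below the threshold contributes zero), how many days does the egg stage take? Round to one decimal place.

11.7 days

Day half: max(0, 34.5 − 14.4) × 0.5 = 20.1 × 0.5 = 10.05 DD.
Night half: max(0, 19.1 − 14.4) × 0.5 = 4.7 × 0.5 = 2.35 DD.
Per 24 h: 12.40 DD/day.
Duration = 145 / 12.40 = 11.694 ≈ 11.7 days.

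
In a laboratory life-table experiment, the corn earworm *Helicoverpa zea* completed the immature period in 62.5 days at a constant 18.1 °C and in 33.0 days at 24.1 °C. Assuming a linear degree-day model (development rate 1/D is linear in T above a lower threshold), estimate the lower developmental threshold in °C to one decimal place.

11.4 °C

Linear rate model ⇒ the product D·(T − T_b) is constant across temperatures.
62.5·(18.1 − T_b) = 33.0·(24.1 − T_b)
T_b = (62.5·18.1 − 33.0·24.1) / (62.5 − 33.0) = 335.95 / 29.5 = 11.388 °C ≈ 11.4 °C.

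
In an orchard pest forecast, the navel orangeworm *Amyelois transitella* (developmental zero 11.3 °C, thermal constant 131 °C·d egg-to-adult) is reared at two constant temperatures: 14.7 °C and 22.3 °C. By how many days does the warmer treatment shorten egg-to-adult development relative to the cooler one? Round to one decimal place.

At 14.7 °C: 131 / (14.7 − 11.3) = 131 / 3.4 = 38.529 d.
At 22.3 °C: 131 / (22.3 − 11.3) = 131 / 11.0 = 11.909 d.
Difference = |38.529 − 11.909| = 26.620 ≈ 26.6 days.

26.6 days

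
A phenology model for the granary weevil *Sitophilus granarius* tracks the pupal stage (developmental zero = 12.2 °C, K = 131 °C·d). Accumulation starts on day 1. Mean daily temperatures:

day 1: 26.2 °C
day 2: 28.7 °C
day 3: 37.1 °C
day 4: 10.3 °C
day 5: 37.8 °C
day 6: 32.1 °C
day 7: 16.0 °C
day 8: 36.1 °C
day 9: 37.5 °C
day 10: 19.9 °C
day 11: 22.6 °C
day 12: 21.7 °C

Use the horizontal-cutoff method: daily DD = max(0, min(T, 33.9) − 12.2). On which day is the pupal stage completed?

Daily DD above 12.2 °C (capped at 21.7): 14.0, 16.5, 21.7, 0.0, 21.7, 19.9, 3.8, 21.7, 21.7, 7.7, 10.4, 9.5.
Cumulative: 14.0, 30.5, 52.2, 52.2, 73.9, 93.8, 97.6, 119.3, 141.0, 148.7, 159.1, 168.6.
The total first reaches 131 DD on day 9.

day 9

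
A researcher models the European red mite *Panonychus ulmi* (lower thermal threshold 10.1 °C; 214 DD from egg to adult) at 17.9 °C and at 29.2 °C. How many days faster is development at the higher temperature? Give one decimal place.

At 17.9 °C: 214 / (17.9 − 10.1) = 214 / 7.8 = 27.436 d.
At 29.2 °C: 214 / (29.2 − 10.1) = 214 / 19.1 = 11.204 d.
Difference = |27.436 − 11.204| = 16.232 ≈ 16.2 days.

16.2 days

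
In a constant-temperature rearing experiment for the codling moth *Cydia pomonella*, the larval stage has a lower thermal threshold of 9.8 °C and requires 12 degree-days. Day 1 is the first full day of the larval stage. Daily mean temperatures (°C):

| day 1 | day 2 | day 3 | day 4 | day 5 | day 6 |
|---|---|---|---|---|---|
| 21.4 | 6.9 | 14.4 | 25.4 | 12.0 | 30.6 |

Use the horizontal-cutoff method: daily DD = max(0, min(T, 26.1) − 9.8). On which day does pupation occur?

Daily DD above 9.8 °C (capped at 16.3): 11.6, 0.0, 4.6, 15.6, 2.2, 16.3.
Cumulative: 11.6, 11.6, 16.2, 31.8, 34.0, 50.3.
The total first reaches 12 DD on day 3.

day 3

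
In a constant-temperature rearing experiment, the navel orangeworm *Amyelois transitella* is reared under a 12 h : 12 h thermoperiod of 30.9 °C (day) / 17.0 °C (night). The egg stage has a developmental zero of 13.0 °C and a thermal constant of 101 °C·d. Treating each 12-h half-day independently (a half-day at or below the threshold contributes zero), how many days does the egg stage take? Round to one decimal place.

9.2 days

Day half: max(0, 30.9 − 13.0) × 0.5 = 17.9 × 0.5 = 8.95 DD.
Night half: max(0, 17.0 − 13.0) × 0.5 = 4.0 × 0.5 = 2.00 DD.
Per 24 h: 10.95 DD/day.
Duration = 101 / 10.95 = 9.224 ≈ 9.2 days.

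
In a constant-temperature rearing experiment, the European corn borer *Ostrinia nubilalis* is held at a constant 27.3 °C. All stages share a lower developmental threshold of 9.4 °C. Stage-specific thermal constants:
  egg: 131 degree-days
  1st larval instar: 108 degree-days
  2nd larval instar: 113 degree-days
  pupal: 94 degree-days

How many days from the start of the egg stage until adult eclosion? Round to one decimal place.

24.9 days

Daily accumulation at 27.3 °C = 27.3 − 9.4 = 17.9 DD/day.
Total K = 131 + 108 + 113 + 94 = 446 DD.
Total duration = 446 / 17.9 = 24.916 ≈ 24.9 days.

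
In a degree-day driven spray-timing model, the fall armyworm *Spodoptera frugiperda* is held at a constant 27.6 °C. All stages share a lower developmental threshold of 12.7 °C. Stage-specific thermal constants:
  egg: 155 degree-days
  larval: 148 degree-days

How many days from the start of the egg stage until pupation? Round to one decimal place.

20.3 days

Daily accumulation at 27.6 °C = 27.6 − 12.7 = 14.9 DD/day.
Total K = 155 + 148 = 303 DD.
Total duration = 303 / 14.9 = 20.336 ≈ 20.3 days.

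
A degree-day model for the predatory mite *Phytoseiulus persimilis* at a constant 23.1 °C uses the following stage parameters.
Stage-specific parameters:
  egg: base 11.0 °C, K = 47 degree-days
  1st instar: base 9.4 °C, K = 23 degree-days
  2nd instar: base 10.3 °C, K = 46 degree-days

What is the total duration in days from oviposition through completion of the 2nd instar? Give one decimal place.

9.2 days

egg: 47 / (23.1 − 11.0) = 47 / 12.1 = 3.884 d.
1st instar: 23 / (23.1 − 9.4) = 23 / 13.7 = 1.679 d.
2nd instar: 46 / (23.1 − 10.3) = 46 / 12.8 = 3.594 d.
Sum = 9.157 ≈ 9.2 days.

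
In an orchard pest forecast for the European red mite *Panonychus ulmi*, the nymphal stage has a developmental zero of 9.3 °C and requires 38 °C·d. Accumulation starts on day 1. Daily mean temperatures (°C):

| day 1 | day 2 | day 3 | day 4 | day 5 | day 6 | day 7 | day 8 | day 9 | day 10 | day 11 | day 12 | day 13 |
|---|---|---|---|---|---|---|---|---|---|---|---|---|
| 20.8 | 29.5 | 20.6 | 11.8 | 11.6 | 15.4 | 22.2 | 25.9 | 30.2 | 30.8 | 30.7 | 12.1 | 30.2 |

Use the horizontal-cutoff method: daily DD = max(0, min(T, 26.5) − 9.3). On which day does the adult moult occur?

day 3

Daily DD above 9.3 °C (capped at 17.2): 11.5, 17.2, 11.3, 2.5, 2.3, 6.1, 12.9, 16.6, 17.2, 17.2, 17.2, 2.8, 17.2.
Cumulative: 11.5, 28.7, 40.0, 42.5, 44.8, 50.9, 63.8, 80.4, 97.6, 114.8, 132.0, 134.8, 152.0.
The total first reaches 38 DD on day 3.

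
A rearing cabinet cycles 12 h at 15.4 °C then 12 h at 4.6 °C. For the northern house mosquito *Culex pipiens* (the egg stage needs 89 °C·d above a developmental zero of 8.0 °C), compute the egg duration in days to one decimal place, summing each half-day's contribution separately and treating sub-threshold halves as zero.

Day half: max(0, 15.4 − 8.0) × 0.5 = 7.4 × 0.5 = 3.70 DD.
Night half: max(0, 4.6 − 8.0) × 0.5 = 0.0 × 0.5 = 0.00 DD.
Per 24 h: 3.70 DD/day.
Duration = 89 / 3.70 = 24.054 ≈ 24.1 days.

24.1 days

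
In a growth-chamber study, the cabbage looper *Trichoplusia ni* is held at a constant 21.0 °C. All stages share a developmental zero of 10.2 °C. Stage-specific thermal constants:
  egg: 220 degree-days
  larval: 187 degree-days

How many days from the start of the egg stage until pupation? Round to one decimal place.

Daily accumulation at 21.0 °C = 21.0 − 10.2 = 10.8 DD/day.
Total K = 220 + 187 = 407 DD.
Total duration = 407 / 10.8 = 37.685 ≈ 37.7 days.

37.7 days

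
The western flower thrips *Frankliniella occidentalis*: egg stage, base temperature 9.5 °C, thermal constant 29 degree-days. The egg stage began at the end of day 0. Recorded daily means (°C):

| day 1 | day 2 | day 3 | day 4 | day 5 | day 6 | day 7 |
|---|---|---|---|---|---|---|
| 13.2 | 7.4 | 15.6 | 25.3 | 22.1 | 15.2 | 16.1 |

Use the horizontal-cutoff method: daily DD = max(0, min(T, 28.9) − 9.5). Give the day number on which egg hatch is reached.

day 5

Daily DD above 9.5 °C (capped at 19.4): 3.7, 0.0, 6.1, 15.8, 12.6, 5.7, 6.6.
Cumulative: 3.7, 3.7, 9.8, 25.6, 38.2, 43.9, 50.5.
The total first reaches 29 DD on day 5.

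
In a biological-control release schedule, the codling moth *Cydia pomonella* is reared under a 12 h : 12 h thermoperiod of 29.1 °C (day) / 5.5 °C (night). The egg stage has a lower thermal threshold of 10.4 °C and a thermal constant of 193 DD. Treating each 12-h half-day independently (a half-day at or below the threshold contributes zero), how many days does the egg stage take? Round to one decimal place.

20.6 days

Day half: max(0, 29.1 − 10.4) × 0.5 = 18.7 × 0.5 = 9.35 DD.
Night half: max(0, 5.5 − 10.4) × 0.5 = 0.0 × 0.5 = 0.00 DD.
Per 24 h: 9.35 DD/day.
Duration = 193 / 9.35 = 20.642 ≈ 20.6 days.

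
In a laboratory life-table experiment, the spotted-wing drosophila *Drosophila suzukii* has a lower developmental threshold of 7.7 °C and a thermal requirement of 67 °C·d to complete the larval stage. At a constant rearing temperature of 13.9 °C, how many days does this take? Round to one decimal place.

10.8 days

Daily accumulation = 13.9 − 7.7 = 6.2 DD/day.
Duration = 67 / 6.2 = 10.806 ≈ 10.8 days.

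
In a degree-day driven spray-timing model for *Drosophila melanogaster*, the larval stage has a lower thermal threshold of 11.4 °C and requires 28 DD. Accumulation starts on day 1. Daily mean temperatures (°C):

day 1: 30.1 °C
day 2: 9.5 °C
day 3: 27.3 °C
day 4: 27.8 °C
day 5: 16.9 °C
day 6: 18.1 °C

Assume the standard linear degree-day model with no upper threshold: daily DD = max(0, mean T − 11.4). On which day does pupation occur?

Daily DD above 11.4 °C: 18.7, 0.0, 15.9, 16.4, 5.5, 6.7.
Cumulative: 18.7, 18.7, 34.6, 51.0, 56.5, 63.2.
The total first reaches 28 DD on day 3.

day 3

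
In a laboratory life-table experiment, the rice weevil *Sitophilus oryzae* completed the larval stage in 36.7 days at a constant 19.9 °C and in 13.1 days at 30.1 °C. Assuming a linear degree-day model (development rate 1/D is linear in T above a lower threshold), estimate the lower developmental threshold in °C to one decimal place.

Linear rate model ⇒ the product D·(T − T_b) is constant across temperatures.
36.7·(19.9 − T_b) = 13.1·(30.1 − T_b)
T_b = (36.7·19.9 − 13.1·30.1) / (36.7 − 13.1) = 336.02 / 23.6 = 14.238 °C ≈ 14.2 °C.

14.2 °C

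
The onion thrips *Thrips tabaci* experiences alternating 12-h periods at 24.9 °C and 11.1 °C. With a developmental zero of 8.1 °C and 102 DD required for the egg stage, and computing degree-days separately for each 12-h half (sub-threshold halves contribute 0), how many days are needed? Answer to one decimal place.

10.3 days

Day half: max(0, 24.9 − 8.1) × 0.5 = 16.8 × 0.5 = 8.40 DD.
Night half: max(0, 11.1 − 8.1) × 0.5 = 3.0 × 0.5 = 1.50 DD.
Per 24 h: 9.90 DD/day.
Duration = 102 / 9.90 = 10.303 ≈ 10.3 days.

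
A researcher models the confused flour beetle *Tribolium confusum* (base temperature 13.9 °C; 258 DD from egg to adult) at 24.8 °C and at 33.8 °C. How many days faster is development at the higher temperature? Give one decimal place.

At 24.8 °C: 258 / (24.8 − 13.9) = 258 / 10.9 = 23.670 d.
At 33.8 °C: 258 / (33.8 − 13.9) = 258 / 19.9 = 12.965 d.
Difference = |23.670 − 12.965| = 10.705 ≈ 10.7 days.

10.7 days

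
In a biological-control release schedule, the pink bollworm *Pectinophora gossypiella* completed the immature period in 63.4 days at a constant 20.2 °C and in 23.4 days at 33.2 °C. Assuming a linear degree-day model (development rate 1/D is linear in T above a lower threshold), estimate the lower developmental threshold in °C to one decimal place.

Equal thermal constants: D₁(T₁ − T_b) = D₂(T₂ − T_b).
63.4·(20.2 − T_b) = 23.4·(33.2 − T_b)
T_b = (63.4·20.2 − 23.4·33.2) / (63.4 − 23.4) = 503.80 / 40.0 = 12.595 °C ≈ 12.6 °C.

12.6 °C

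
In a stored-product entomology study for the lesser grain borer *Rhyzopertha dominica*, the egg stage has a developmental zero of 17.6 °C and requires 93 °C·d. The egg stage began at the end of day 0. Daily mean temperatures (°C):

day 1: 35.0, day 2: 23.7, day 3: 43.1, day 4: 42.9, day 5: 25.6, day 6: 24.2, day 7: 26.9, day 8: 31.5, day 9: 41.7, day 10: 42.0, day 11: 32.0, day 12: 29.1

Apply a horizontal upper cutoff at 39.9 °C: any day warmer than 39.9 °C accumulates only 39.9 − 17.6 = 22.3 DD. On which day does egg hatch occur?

Daily DD above 17.6 °C (capped at 22.3): 17.4, 6.1, 22.3, 22.3, 8.0, 6.6, 9.3, 13.9, 22.3, 22.3, 14.4, 11.5.
Cumulative: 17.4, 23.5, 45.8, 68.1, 76.1, 82.7, 92.0, 105.9, 128.2, 150.5, 164.9, 176.4.
The total first reaches 93 DD on day 8.

day 8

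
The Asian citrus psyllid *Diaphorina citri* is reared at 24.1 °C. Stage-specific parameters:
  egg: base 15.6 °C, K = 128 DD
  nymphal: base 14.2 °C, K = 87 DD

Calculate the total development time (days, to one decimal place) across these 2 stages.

23.8 days

egg: 128 / (24.1 − 15.6) = 128 / 8.5 = 15.059 d.
nymphal: 87 / (24.1 − 14.2) = 87 / 9.9 = 8.788 d.
Sum = 23.847 ≈ 23.8 days.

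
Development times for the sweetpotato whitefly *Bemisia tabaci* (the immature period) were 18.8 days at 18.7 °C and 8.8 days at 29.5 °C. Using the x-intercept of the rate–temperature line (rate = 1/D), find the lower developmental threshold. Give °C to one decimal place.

9.2 °C

Equal thermal constants: D₁(T₁ − T_b) = D₂(T₂ − T_b).
18.8·(18.7 − T_b) = 8.8·(29.5 − T_b)
T_b = (18.8·18.7 − 8.8·29.5) / (18.8 − 8.8) = 91.96 / 10.0 = 9.196 °C ≈ 9.2 °C.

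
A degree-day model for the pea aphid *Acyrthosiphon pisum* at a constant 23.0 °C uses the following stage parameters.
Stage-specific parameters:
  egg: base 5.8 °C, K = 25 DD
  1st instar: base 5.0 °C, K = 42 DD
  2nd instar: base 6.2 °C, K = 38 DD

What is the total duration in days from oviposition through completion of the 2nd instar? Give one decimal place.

egg: 25 / (23.0 − 5.8) = 25 / 17.2 = 1.453 d.
1st instar: 42 / (23.0 − 5.0) = 42 / 18.0 = 2.333 d.
2nd instar: 38 / (23.0 − 6.2) = 38 / 16.8 = 2.262 d.
Sum = 6.049 ≈ 6.0 days.

6.0 days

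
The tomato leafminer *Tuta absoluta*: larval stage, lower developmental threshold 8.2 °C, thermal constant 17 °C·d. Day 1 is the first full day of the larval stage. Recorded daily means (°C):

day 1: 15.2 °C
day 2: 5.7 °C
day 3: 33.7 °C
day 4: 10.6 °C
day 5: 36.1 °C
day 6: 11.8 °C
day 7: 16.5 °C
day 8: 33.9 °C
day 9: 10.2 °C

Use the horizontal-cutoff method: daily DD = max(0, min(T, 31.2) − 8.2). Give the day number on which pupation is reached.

Daily DD above 8.2 °C (capped at 23.0): 7.0, 0.0, 23.0, 2.4, 23.0, 3.6, 8.3, 23.0, 2.0.
Cumulative: 7.0, 7.0, 30.0, 32.4, 55.4, 59.0, 67.3, 90.3, 92.3.
The total first reaches 17 DD on day 3.

day 3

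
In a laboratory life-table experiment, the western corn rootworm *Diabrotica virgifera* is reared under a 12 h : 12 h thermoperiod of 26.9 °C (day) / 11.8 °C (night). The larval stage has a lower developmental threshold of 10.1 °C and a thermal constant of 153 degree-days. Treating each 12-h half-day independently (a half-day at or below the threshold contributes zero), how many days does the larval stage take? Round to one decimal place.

16.5 days

Day half: max(0, 26.9 − 10.1) × 0.5 = 16.8 × 0.5 = 8.40 DD.
Night half: max(0, 11.8 − 10.1) × 0.5 = 1.7 × 0.5 = 0.85 DD.
Per 24 h: 9.25 DD/day.
Duration = 153 / 9.25 = 16.541 ≈ 16.5 days.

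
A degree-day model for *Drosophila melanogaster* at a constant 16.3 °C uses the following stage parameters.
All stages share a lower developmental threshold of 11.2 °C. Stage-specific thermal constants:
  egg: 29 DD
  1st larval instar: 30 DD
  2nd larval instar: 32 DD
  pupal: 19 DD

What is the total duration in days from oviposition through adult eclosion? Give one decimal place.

21.6 days

Daily accumulation at 16.3 °C = 16.3 − 11.2 = 5.1 DD/day.
Total K = 29 + 30 + 32 + 19 = 110 DD.
Total duration = 110 / 5.1 = 21.569 ≈ 21.6 days.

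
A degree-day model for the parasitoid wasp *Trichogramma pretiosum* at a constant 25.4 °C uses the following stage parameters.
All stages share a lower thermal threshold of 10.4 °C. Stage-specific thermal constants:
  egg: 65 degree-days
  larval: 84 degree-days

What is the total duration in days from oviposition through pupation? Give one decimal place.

9.9 days

Daily accumulation at 25.4 °C = 25.4 − 10.4 = 15.0 DD/day.
Total K = 65 + 84 = 149 DD.
Total duration = 149 / 15.0 = 9.933 ≈ 9.9 days.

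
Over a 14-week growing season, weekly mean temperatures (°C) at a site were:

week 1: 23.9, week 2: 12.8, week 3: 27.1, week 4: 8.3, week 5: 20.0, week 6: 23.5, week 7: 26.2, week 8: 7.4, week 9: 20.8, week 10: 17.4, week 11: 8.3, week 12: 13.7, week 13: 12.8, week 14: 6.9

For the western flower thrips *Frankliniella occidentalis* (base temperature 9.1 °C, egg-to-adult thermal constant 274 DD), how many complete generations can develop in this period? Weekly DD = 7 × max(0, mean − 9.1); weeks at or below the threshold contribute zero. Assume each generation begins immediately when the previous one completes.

Weekly DD (7 × max(0, T̄ − 9.1)): 103.6, 25.9, 126.0, 0.0, 76.3, 100.8, 119.7, 0.0, 81.9, 58.1, 0.0, 32.2, 25.9, 0.0.
Season total = 750.4 DD.
Complete generations = ⌊750.4 / 274⌋ = 2.

2 generations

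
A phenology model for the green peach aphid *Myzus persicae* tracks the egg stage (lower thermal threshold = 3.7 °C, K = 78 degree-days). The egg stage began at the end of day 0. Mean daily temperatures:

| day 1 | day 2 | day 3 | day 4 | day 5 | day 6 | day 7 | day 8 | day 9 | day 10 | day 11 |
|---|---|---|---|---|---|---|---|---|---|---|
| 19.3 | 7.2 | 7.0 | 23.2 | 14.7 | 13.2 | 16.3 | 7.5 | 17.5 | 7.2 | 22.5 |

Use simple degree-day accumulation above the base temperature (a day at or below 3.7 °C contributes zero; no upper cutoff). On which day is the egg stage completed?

day 8

Daily DD above 3.7 °C: 15.6, 3.5, 3.3, 19.5, 11.0, 9.5, 12.6, 3.8, 13.8, 3.5, 18.8.
Cumulative: 15.6, 19.1, 22.4, 41.9, 52.9, 62.4, 75.0, 78.8, 92.6, 96.1, 114.9.
The total first reaches 78 DD on day 8.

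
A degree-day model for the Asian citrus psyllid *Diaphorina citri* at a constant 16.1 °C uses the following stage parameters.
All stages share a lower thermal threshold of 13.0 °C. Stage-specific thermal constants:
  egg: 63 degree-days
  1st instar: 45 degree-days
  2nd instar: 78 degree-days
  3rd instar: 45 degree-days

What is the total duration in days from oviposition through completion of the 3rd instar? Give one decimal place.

74.5 days

Daily accumulation at 16.1 °C = 16.1 − 13.0 = 3.1 DD/day.
Total K = 63 + 45 + 78 + 45 = 231 DD.
Total duration = 231 / 3.1 = 74.516 ≈ 74.5 days.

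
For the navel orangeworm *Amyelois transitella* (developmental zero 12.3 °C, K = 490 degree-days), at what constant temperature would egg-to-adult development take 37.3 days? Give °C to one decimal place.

Required daily accumulation = 490 / 37.3 = 13.137 DD/day.
T = T_base + 13.137 = 12.3 + 13.137 = 25.437 ≈ 25.4 °C.

25.4 °C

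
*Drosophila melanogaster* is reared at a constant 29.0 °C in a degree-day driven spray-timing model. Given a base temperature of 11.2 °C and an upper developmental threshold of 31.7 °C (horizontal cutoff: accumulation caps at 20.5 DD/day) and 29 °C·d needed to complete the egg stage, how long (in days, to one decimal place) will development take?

1.6 days

Daily accumulation = 29.0 − 11.2 = 17.8 DD/day.
Duration = 29 / 17.8 = 1.629 ≈ 1.6 days.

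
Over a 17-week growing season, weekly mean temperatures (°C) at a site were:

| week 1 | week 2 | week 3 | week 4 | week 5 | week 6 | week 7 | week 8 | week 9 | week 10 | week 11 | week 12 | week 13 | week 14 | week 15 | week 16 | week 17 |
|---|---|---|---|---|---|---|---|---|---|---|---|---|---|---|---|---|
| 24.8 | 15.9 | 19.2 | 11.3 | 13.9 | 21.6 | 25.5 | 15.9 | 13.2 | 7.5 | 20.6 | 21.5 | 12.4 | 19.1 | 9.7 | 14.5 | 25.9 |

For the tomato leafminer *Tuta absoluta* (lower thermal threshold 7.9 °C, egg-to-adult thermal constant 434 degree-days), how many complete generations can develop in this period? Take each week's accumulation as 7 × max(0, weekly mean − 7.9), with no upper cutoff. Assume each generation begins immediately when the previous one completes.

2 generations

Weekly DD (7 × max(0, T̄ − 7.9)): 118.3, 56.0, 79.1, 23.8, 42.0, 95.9, 123.2, 56.0, 37.1, 0.0, 88.9, 95.2, 31.5, 78.4, 12.6, 46.2, 126.0.
Season total = 1110.2 DD.
Complete generations = ⌊1110.2 / 434⌋ = 2.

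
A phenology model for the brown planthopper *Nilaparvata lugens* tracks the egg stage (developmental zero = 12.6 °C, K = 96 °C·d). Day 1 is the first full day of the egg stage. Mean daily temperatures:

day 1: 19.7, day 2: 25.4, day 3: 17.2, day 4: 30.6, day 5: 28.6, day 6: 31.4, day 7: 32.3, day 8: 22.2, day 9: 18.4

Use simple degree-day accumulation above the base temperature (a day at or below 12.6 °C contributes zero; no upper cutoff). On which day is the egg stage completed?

day 7

Daily DD above 12.6 °C: 7.1, 12.8, 4.6, 18.0, 16.0, 18.8, 19.7, 9.6, 5.8.
Cumulative: 7.1, 19.9, 24.5, 42.5, 58.5, 77.3, 97.0, 106.6, 112.4.
The total first reaches 96 DD on day 7.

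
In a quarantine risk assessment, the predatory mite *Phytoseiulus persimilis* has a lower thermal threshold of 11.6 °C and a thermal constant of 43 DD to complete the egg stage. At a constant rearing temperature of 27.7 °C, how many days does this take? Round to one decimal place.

Daily accumulation = 27.7 − 11.6 = 16.1 DD/day.
Duration = 43 / 16.1 = 2.671 ≈ 2.7 days.

2.7 days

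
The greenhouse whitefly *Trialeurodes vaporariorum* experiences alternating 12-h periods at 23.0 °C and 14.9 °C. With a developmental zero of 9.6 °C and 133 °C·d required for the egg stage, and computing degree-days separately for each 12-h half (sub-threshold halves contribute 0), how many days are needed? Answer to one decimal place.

14.2 days

Day half: max(0, 23.0 − 9.6) × 0.5 = 13.4 × 0.5 = 6.70 DD.
Night half: max(0, 14.9 − 9.6) × 0.5 = 5.3 × 0.5 = 2.65 DD.
Per 24 h: 9.35 DD/day.
Duration = 133 / 9.35 = 14.225 ≈ 14.2 days.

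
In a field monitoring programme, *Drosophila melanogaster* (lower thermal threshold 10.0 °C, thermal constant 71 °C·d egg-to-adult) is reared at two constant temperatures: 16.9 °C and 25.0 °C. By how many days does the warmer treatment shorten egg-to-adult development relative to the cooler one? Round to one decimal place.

At 16.9 °C: 71 / (16.9 − 10.0) = 71 / 6.9 = 10.290 d.
At 25.0 °C: 71 / (25.0 − 10.0) = 71 / 15.0 = 4.733 d.
Difference = |10.290 − 4.733| = 5.557 ≈ 5.6 days.

5.6 days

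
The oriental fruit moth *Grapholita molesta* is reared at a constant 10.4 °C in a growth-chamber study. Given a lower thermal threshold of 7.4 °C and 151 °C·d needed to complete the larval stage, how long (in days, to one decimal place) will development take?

Daily accumulation = 10.4 − 7.4 = 3.0 DD/day.
Duration = 151 / 3.0 = 50.333 ≈ 50.3 days.

50.3 days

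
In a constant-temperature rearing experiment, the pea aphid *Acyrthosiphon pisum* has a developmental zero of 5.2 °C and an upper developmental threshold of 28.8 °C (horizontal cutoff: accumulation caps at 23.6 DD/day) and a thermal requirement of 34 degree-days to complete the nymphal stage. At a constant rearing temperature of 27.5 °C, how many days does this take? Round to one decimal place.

Daily accumulation = 27.5 − 5.2 = 22.3 DD/day.
Duration = 34 / 22.3 = 1.525 ≈ 1.5 days.

1.5 days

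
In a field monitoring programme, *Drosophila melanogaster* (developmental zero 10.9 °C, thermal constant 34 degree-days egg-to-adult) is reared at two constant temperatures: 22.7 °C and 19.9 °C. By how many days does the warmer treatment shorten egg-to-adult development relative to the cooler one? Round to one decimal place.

At 22.7 °C: 34 / (22.7 − 10.9) = 34 / 11.8 = 2.881 d.
At 19.9 °C: 34 / (19.9 − 10.9) = 34 / 9.0 = 3.778 d.
Difference = |2.881 − 3.778| = 0.896 ≈ 0.9 days.

0.9 days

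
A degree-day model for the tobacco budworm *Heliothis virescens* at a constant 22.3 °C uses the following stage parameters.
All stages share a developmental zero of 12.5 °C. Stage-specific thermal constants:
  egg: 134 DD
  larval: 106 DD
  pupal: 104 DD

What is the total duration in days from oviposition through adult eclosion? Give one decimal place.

Daily accumulation at 22.3 °C = 22.3 − 12.5 = 9.8 DD/day.
Total K = 134 + 106 + 104 = 344 DD.
Total duration = 344 / 9.8 = 35.102 ≈ 35.1 days.

35.1 days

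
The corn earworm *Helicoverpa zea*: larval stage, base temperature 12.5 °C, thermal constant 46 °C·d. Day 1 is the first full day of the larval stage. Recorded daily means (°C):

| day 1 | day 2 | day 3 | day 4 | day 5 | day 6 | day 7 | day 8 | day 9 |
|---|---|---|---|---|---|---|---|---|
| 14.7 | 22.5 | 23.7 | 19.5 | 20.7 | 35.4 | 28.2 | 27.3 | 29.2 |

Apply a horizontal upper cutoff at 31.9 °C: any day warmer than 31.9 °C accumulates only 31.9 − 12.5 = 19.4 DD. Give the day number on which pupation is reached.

day 6

Daily DD above 12.5 °C (capped at 19.4): 2.2, 10.0, 11.2, 7.0, 8.2, 19.4, 15.7, 14.8, 16.7.
Cumulative: 2.2, 12.2, 23.4, 30.4, 38.6, 58.0, 73.7, 88.5, 105.2.
The total first reaches 46 DD on day 6.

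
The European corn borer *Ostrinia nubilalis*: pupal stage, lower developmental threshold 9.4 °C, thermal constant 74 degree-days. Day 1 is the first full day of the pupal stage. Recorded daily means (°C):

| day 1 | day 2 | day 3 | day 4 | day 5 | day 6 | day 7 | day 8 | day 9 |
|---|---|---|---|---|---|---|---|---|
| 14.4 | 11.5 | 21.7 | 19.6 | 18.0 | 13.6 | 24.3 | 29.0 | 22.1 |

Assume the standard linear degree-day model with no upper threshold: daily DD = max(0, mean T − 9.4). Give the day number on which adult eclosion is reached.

Daily DD above 9.4 °C: 5.0, 2.1, 12.3, 10.2, 8.6, 4.2, 14.9, 19.6, 12.7.
Cumulative: 5.0, 7.1, 19.4, 29.6, 38.2, 42.4, 57.3, 76.9, 89.6.
The total first reaches 74 DD on day 8.

day 8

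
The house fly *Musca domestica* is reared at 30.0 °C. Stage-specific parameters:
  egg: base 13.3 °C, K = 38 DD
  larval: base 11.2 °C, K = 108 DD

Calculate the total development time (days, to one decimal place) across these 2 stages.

egg: 38 / (30.0 − 13.3) = 38 / 16.7 = 2.275 d.
larval: 108 / (30.0 − 11.2) = 108 / 18.8 = 5.745 d.
Sum = 8.020 ≈ 8.0 days.

8.0 days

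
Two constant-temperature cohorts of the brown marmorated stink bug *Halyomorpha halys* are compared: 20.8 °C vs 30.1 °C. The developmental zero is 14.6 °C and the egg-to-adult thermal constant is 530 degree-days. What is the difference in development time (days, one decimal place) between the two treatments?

At 20.8 °C: 530 / (20.8 − 14.6) = 530 / 6.2 = 85.484 d.
At 30.1 °C: 530 / (30.1 − 14.6) = 530 / 15.5 = 34.194 d.
Difference = |85.484 − 34.194| = 51.290 ≈ 51.3 days.

51.3 days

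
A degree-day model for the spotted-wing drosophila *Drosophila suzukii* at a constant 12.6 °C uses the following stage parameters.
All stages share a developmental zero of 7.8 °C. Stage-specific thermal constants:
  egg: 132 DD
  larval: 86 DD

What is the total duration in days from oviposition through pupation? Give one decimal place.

45.4 days

Daily accumulation at 12.6 °C = 12.6 − 7.8 = 4.8 DD/day.
Total K = 132 + 86 = 218 DD.
Total duration = 218 / 4.8 = 45.417 ≈ 45.4 days.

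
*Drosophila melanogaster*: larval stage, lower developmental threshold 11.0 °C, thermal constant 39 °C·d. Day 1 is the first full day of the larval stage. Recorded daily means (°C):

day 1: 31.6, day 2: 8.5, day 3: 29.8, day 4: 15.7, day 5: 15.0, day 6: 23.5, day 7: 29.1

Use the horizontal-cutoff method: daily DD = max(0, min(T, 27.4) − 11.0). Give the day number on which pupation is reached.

day 5

Daily DD above 11.0 °C (capped at 16.4): 16.4, 0.0, 16.4, 4.7, 4.0, 12.5, 16.4.
Cumulative: 16.4, 16.4, 32.8, 37.5, 41.5, 54.0, 70.4.
The total first reaches 39 DD on day 5.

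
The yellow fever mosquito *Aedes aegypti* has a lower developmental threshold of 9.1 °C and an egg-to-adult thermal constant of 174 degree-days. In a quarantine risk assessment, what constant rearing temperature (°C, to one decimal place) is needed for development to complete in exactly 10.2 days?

Required daily accumulation = 174 / 10.2 = 17.059 DD/day.
T = T_base + 17.059 = 9.1 + 17.059 = 26.159 ≈ 26.2 °C.

26.2 °C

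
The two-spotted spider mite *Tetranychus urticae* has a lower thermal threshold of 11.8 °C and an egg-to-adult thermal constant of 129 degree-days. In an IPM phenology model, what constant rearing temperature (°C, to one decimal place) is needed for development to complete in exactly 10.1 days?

Required daily accumulation = 129 / 10.1 = 12.772 DD/day.
T = T_base + 12.772 = 11.8 + 12.772 = 24.572 ≈ 24.6 °C.

24.6 °C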